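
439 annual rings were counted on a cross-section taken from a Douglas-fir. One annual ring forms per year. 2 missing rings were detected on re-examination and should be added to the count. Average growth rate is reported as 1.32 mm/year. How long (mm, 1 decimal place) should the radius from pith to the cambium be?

After corrections the count is 439 + 2 = 441 annual rings.
441 years at 1.32 mm/year gives 1.32 × 441 = 582.1 mm.

582.1 mm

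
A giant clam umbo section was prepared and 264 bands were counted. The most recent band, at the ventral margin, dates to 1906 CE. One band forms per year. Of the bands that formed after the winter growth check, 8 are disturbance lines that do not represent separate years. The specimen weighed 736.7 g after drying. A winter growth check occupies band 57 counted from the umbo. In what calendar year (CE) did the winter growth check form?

Between band 57 and the ventral margin there are 264 − 57 = 207 bands.
207 − 8 false = 199 true bands after the winter growth check.
1906 − 199 = 1707 CE.

1707 CE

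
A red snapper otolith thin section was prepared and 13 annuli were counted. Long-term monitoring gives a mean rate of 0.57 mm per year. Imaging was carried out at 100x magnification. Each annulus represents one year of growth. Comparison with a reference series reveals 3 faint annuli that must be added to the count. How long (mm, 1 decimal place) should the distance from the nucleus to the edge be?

9.1 mm

Adjusted count: 13 + 3 = 16 annuli.
Length ≈ 0.57 × 16 = 9.1 mm.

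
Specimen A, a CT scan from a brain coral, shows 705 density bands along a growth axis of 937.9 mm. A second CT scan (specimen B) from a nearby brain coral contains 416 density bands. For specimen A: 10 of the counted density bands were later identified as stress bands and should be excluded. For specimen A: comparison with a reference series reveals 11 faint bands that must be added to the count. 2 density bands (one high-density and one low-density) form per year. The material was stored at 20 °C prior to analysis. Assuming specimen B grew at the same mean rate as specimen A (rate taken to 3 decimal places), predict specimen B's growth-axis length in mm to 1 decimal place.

Specimen A: true density band count = 705 − 10 + 11 = 706.
Specimen A: 706 density bands at 2 per year is 706 / 2 = 353 years.
A: 937.9 mm over 353 years gives 937.9 / 353 ≈ 2.657 mm/year.
Specimen B: 416 density bands at 2 per year is 416 / 2 = 208 years. For B, 2.657 mm/year × 208 years = 552.7 mm.

552.7 mm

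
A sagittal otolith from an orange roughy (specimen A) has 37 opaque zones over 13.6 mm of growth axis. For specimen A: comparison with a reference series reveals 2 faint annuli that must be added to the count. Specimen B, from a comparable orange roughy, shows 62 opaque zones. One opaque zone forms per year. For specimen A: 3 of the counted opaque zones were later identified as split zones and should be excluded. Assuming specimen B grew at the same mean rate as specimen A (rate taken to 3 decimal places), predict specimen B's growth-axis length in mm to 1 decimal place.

Specimen A: adjusted count: 37 − 3 + 2 = 36 opaque zones.
A: 13.6 mm over 36 years gives 13.6 / 36 ≈ 0.378 mm/year.
B's length ≈ 0.378 × 62 = 23.4 mm.

23.4 mm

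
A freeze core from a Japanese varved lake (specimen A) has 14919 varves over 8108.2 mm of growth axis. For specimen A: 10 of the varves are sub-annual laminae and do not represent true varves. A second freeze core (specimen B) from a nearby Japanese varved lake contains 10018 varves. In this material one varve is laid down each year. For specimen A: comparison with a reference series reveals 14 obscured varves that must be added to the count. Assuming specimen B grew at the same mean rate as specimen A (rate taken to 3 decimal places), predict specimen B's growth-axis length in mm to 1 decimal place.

5439.8 mm

Specimen A: adjusted count: 14919 − 10 + 14 = 14923 varves.
A: Mean rate = 8108.2 mm / 14923 years ≈ 0.543 mm/year.
Length of B = 0.543 × 10018 = 5439.8 mm.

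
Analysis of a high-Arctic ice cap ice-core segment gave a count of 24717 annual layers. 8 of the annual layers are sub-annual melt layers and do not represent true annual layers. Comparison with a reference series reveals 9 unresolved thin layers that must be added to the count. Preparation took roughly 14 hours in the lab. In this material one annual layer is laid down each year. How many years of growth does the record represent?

24718 years

Adjusted count: 24717 − 8 + 9 = 24718 annual layers.
One annual layer per year makes the duration 24718 years.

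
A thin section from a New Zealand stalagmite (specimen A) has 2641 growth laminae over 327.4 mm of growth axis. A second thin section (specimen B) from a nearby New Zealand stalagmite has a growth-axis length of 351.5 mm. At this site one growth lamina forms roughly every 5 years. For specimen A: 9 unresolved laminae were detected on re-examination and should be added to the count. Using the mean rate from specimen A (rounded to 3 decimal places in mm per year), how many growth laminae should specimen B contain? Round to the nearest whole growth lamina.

2812 growth laminae

Specimen A: correcting the raw count gives 2641 + 9 = 2650 true growth laminae.
Specimen A: at 5 years per growth lamina, 2650 × 5 = 13250 years.
A: 327.4 mm over 13250 years gives 327.4 / 13250 ≈ 0.025 mm/year.
B spans 351.5 / 0.025 = 14060.00 years; at 5 years per growth lamina that is 14060.00 / 5 ≈ 2812 growth laminae.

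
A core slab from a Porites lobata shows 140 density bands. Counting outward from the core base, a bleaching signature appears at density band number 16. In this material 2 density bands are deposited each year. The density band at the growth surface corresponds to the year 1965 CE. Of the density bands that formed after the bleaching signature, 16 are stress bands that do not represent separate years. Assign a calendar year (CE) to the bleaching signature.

The bleaching signature sits at density band 16 from the core base, so 140 − 16 = 124 density bands formed after it.
124 − 16 false = 108 true density bands after the bleaching signature.
With 2 density bands per year, 108 / 2 = 54 years.
1965 − 54 = 1911 CE.

1911 CE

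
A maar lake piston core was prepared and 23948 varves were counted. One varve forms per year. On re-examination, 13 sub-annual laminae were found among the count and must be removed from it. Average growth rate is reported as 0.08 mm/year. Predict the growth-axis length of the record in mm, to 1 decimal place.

Correcting the raw count gives 23948 − 13 = 23935 true varves.
23935 years at 0.08 mm/year gives 0.08 × 23935 = 1914.8 mm.

1914.8 mm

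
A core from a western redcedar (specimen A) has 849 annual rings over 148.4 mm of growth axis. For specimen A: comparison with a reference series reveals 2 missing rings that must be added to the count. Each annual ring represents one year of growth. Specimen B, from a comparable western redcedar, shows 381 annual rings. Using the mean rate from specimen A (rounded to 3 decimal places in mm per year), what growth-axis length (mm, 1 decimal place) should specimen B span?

66.3 mm

Specimen A: true annual ring count = 849 + 2 = 851.
A: Mean rate = 148.4 mm / 851 years ≈ 0.174 mm per year.
For B, 0.174 mm/year × 381 years = 66.3 mm.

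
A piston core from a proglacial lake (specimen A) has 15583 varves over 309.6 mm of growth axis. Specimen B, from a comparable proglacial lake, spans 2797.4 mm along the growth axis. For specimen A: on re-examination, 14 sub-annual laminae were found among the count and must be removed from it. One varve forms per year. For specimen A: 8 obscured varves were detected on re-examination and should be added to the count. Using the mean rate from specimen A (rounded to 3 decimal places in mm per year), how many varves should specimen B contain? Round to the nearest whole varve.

Specimen A: adjusted count: 15583 − 14 + 8 = 15577 varves.
A: Extension rate ≈ 309.6 / 15577 = 0.020 mm per year.
For B, 2797.4 / 0.020 = 139870.00 years ≈ 139870 varves.

139870 varves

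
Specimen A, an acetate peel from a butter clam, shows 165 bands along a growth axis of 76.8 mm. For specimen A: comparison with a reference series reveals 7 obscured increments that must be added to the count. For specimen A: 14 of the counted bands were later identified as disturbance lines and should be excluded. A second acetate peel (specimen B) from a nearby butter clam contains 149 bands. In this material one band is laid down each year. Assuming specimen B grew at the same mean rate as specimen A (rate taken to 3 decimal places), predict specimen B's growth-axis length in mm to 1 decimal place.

Specimen A: correcting the raw count gives 165 − 14 + 7 = 158 true bands.
A: Mean rate = 76.8 mm / 158 years ≈ 0.486 mm/yr.
B's length ≈ 0.486 × 149 = 72.4 mm.

72.4 mm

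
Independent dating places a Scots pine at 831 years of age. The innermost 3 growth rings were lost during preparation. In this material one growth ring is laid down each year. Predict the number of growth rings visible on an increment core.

Expected growth rings over 831 years: 831.
Less the 3 uncaptured growth rings: 831 − 3 = 828.

828 growth rings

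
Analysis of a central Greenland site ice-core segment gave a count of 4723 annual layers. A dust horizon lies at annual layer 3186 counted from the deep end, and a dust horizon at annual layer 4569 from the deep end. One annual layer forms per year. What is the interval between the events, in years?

1383 years

4569 − 3186 = 1383 annual layers lie between the two events.
That is 1383 years at one annual layer per year.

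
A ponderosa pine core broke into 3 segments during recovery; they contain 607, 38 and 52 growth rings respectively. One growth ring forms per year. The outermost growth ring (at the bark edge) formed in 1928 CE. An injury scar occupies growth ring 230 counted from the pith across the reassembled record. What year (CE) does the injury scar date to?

1461 CE

Total growth rings = 607 + 38 + 52 = 697.
697 − 230 = 467 growth rings lie beyond the injury scar toward the bark edge.
Counting back 467 years from 1928 CE places the injury scar in 1928 − 467 = 1461 CE.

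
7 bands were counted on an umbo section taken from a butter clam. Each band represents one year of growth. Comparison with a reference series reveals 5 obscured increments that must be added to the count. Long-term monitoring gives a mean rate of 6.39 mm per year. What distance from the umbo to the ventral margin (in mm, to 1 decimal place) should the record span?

Adjusted count: 7 + 5 = 12 bands.
Length ≈ 6.39 × 12 = 76.7 mm.

76.7 mm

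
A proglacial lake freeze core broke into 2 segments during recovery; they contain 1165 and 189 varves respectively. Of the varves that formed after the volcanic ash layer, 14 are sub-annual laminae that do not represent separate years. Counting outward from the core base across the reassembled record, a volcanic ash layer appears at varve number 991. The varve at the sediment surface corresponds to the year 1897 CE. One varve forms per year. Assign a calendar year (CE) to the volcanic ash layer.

Total varves = 1165 + 189 = 1354.
Between varve 991 and the sediment surface there are 1354 − 991 = 363 varves.
Excluding 14 false varves: 363 − 14 = 349.
Counting back 349 years from 1897 CE places the volcanic ash layer in 1897 − 349 = 1548 CE.

1548 CE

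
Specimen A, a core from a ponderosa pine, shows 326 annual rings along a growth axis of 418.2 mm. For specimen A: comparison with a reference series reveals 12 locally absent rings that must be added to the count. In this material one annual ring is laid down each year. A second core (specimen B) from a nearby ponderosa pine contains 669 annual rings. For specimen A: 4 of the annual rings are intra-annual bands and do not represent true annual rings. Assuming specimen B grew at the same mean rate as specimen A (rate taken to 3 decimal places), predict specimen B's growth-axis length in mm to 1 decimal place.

837.6 mm

Specimen A: adjusted count: 326 − 4 + 12 = 334 annual rings.
A: Mean rate = 418.2 mm / 334 years ≈ 1.252 mm/year.
For B, 1.252 mm/year × 669 years = 837.6 mm.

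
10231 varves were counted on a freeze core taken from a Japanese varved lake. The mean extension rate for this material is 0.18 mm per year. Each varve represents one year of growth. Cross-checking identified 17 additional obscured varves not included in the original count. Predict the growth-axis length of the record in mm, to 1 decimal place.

Adjusted count: 10231 + 17 = 10248 varves.
10248 years at 0.18 mm/year gives 0.18 × 10248 = 1844.6 mm.

1844.6 mm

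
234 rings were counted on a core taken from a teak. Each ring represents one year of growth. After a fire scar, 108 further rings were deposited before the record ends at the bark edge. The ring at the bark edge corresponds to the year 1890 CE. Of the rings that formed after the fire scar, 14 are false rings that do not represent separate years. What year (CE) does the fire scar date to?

There are 108 rings younger than the fire scar.
Excluding 14 false rings: 108 − 14 = 94.
1890 − 94 = 1796 CE.

1796 CE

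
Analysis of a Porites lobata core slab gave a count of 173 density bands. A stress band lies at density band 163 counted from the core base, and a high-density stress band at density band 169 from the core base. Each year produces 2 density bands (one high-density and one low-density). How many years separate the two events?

3 years

The two markers are separated by 169 − 163 = 6 density bands.
Dividing by 2 density bands per year: 6 / 2 = 3 years.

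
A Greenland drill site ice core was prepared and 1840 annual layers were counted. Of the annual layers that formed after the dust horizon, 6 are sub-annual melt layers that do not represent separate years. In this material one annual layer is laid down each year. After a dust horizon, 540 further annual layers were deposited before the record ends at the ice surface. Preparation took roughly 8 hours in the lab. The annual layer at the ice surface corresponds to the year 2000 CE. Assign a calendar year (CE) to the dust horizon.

540 annual layers formed after the dust horizon.
540 − 6 false = 534 true annual layers after the dust horizon.
The annual layer at the ice surface is 2000 CE, so the dust horizon dates to 2000 − 534 = 1466 CE.

1466 CE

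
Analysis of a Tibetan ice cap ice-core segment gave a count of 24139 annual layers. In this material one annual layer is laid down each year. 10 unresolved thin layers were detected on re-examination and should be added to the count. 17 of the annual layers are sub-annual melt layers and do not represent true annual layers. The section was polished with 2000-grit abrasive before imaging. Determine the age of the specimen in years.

True annual layer count = 24139 − 17 + 10 = 24132.
One annual layer per year makes the duration 24132 years.

24132 yr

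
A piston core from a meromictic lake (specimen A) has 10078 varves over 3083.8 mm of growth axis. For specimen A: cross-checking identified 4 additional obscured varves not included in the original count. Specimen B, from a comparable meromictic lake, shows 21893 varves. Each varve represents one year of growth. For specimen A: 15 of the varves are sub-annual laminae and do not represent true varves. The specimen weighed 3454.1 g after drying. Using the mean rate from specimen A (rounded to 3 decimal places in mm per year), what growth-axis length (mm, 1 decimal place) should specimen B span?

6699.3 mm

Specimen A: adjusted count: 10078 − 15 + 4 = 10067 varves.
A: 3083.8 mm over 10067 years gives 3083.8 / 10067 ≈ 0.306 mm per year.
Length of B = 0.306 × 21893 = 6699.3 mm.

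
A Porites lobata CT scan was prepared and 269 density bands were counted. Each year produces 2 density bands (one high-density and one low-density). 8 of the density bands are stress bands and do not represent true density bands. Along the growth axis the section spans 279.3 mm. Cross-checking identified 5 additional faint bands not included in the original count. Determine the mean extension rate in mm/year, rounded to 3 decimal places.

Correcting the raw count gives 269 − 8 + 5 = 266 true density bands.
266 density bands at 2 per year is 266 / 2 = 133 years.
279.3 mm over 133 years gives 279.3 / 133 ≈ 2.100 mm/year.

2.100 mm/year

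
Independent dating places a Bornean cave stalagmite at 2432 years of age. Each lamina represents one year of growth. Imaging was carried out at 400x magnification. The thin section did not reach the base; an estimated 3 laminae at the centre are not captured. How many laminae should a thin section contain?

2429 laminae

Expected laminae over 2432 years: 2432.
Less the 3 uncaptured laminae: 2432 − 3 = 2429.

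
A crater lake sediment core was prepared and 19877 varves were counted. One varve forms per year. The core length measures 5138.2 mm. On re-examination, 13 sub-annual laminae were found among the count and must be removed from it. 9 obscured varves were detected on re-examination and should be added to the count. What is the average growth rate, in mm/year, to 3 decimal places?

After corrections the count is 19877 − 13 + 9 = 19873 varves.
5138.2 mm over 19873 years gives 5138.2 / 19873 ≈ 0.259 mm/year.

0.259 mm/year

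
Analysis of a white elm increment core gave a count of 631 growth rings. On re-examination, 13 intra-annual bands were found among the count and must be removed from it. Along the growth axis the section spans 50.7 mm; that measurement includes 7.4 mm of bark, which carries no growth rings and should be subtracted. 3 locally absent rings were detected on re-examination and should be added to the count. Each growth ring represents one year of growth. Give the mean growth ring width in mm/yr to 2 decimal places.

True growth ring count = 631 − 13 + 3 = 621.
The growth record spans 50.7 − 7.4 = 43.3 mm.
Mean rate = 43.3 mm / 621 years ≈ 0.07 mm/yr.

0.07 mm/yr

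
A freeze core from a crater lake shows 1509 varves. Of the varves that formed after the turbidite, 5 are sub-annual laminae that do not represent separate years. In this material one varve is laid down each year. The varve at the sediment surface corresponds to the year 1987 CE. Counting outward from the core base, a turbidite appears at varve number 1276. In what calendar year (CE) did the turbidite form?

1759 CE

1509 − 1276 = 233 varves lie beyond the turbidite toward the sediment surface.
Removing the 5 false varves leaves 233 − 5 = 228 true varves beyond the turbidite.
The varve at the sediment surface is 1987 CE, so the turbidite dates to 1987 − 228 = 1759 CE.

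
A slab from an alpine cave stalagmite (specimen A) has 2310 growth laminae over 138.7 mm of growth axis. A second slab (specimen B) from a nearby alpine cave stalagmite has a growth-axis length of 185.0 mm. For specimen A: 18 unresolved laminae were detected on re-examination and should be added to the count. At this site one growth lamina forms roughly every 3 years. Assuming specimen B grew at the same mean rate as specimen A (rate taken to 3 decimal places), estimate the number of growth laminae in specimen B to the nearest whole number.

3083 growth laminae

Specimen A: adjusted count: 2310 + 18 = 2328 growth laminae.
Specimen A: at 3 years per growth lamina, 2328 × 3 = 6984 years.
A: Mean rate = 138.7 mm / 6984 years ≈ 0.020 mm/year.
For B, 185.0 / 0.020 = 9250.00 years; at 3 years per growth lamina that is 9250.00 / 3 ≈ 3083 growth laminae.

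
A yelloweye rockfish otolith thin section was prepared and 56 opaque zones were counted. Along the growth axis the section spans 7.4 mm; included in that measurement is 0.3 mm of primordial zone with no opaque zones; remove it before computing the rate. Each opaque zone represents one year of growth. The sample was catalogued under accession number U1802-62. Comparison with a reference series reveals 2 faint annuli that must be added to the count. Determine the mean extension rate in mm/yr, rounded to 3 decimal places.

Correcting the raw count gives 56 + 2 = 58 true opaque zones.
The growth record spans 7.4 − 0.3 = 7.1 mm.
7.1 mm over 58 years gives 7.1 / 58 ≈ 0.122 mm/yr.

0.122 mm/yr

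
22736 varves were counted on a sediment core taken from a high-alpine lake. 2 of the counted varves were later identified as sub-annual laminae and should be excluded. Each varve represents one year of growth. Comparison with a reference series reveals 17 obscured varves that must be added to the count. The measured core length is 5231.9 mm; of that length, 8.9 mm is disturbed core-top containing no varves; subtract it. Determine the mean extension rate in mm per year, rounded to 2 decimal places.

0.23 mm per year

Adjusted count: 22736 − 2 + 17 = 22751 varves.
Removing the 8.9 mm offcut leaves 5231.9 − 8.9 = 5223.0 mm.
Mean rate = 5223.0 mm / 22751 years ≈ 0.23 mm per year.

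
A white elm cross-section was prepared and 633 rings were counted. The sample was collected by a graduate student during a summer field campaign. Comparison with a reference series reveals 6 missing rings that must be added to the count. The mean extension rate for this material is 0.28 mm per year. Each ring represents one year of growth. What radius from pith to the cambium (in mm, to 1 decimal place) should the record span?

178.9 mm

Adjusted count: 633 + 6 = 639 rings.
Predicted length = 0.28 mm/year × 639 years = 178.9 mm.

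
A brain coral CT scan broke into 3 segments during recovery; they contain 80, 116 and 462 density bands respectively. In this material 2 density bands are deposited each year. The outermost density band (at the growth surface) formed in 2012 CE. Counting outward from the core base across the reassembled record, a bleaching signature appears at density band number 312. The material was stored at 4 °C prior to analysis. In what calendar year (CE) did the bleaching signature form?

Total density bands = 80 + 116 + 462 = 658.
Between density band 312 and the growth surface there are 658 − 312 = 346 density bands.
Dividing by 2 density bands per year: 346 / 2 = 173 years.
Counting back 173 years from 2012 CE places the bleaching signature in 2012 − 173 = 1839 CE.

1839 CE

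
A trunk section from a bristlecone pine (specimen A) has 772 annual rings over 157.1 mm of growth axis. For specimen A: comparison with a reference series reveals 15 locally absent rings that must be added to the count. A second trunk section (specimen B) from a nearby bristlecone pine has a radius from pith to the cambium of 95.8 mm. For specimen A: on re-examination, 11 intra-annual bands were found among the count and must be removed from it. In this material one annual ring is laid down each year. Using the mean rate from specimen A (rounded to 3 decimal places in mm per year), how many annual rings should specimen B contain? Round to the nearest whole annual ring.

474 annual rings

Specimen A: after corrections the count is 772 − 11 + 15 = 776 annual rings.
A: 157.1 mm over 776 years gives 157.1 / 776 ≈ 0.202 mm/yr.
Specimen B: 95.8 mm / 0.202 mm per year = 474.26 years ≈ 474 annual rings.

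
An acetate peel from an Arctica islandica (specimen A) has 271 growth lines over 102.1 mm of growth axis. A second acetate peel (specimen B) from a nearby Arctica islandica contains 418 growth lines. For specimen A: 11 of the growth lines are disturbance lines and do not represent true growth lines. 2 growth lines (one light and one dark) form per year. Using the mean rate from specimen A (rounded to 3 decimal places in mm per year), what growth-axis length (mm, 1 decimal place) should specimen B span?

Specimen A: after corrections the count is 271 − 11 = 260 growth lines.
Specimen A: dividing by 2 growth lines per year: 260 / 2 = 130 years.
A: Extension rate ≈ 102.1 / 130 = 0.785 mm/yr.
Specimen B: 418 growth lines at 2 per year is 418 / 2 = 209 years. For B, 0.785 mm/year × 209 years = 164.1 mm.

164.1 mm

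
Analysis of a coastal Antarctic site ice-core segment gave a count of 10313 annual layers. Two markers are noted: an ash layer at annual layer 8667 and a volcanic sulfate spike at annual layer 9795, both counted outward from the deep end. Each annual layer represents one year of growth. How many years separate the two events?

The two markers are separated by 9795 − 8667 = 1128 annual layers.
That is 1128 years at one annual layer per year.

1128 years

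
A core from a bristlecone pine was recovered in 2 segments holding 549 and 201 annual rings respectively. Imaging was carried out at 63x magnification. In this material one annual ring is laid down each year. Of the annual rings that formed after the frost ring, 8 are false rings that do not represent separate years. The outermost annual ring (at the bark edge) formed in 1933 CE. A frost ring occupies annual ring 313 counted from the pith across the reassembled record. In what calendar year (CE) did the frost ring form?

1504 CE

Total annual rings = 549 + 201 = 750.
750 − 313 = 437 annual rings lie beyond the frost ring toward the bark edge.
437 − 8 false = 429 true annual rings after the frost ring.
1933 − 429 = 1504 CE.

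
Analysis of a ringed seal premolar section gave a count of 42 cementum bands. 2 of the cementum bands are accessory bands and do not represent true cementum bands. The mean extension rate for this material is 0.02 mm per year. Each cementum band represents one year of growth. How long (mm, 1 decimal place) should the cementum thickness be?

Adjusted count: 42 − 2 = 40 cementum bands.
Length ≈ 0.02 × 40 = 0.8 mm.

0.8 mm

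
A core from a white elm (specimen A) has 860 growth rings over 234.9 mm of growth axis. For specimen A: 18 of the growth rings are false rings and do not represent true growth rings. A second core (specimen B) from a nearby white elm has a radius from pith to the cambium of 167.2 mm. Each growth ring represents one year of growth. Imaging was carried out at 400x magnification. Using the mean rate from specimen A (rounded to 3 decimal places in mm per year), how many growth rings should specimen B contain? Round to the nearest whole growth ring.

599 growth rings

Specimen A: after corrections the count is 860 − 18 = 842 growth rings.
A: Mean rate = 234.9 mm / 842 years ≈ 0.279 mm/yr.
For B, 167.2 / 0.279 = 599.28 years ≈ 599 growth rings.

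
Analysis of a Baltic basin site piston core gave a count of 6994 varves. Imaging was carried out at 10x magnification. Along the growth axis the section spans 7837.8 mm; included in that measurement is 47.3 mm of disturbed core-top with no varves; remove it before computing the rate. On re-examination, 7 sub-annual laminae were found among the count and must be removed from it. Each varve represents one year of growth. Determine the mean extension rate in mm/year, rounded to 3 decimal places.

Correcting the raw count gives 6994 − 7 = 6987 true varves.
Net length = 7837.8 − 47.3 = 7790.5 mm.
7790.5 mm over 6987 years gives 7790.5 / 6987 ≈ 1.115 mm/year.

1.115 mm/year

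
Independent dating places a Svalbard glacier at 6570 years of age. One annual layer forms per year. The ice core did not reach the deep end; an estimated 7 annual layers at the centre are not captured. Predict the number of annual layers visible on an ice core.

6563 annual layers

Expected annual layers over 6570 years: 6570.
6570 − 7 missed = 6563 annual layers expected in the prepared section.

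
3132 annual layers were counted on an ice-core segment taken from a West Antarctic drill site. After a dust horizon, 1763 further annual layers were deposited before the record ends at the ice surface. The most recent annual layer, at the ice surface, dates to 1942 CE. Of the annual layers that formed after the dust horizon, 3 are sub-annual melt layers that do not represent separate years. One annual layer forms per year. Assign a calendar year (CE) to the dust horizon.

182 CE

1763 annual layers post-date the dust horizon.
Removing the 3 false annual layers leaves 1763 − 3 = 1760 true annual layers beyond the dust horizon.
1942 − 1760 = 182 CE.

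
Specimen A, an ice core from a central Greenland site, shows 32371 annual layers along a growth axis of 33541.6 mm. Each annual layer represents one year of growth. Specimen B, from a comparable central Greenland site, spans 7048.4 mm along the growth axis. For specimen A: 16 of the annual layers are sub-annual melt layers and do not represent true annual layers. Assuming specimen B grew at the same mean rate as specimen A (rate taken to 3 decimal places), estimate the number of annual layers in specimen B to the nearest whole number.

6797 annual layers

Specimen A: after corrections the count is 32371 − 16 = 32355 annual layers.
A: Extension rate ≈ 33541.6 / 32355 = 1.037 mm/yr.
B spans 7048.4 / 1.037 = 6796.91 years ≈ 6797 annual layers.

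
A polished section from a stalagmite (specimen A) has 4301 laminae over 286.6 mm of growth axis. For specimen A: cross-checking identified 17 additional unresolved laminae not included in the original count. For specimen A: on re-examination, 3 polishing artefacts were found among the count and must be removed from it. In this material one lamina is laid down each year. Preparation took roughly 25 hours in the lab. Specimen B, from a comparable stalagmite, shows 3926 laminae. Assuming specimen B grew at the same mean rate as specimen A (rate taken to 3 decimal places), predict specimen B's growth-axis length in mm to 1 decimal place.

259.1 mm

Specimen A: correcting the raw count gives 4301 − 3 + 17 = 4315 true laminae.
A: 286.6 mm over 4315 years gives 286.6 / 4315 ≈ 0.066 mm/year.
For B, 0.066 mm/year × 3926 years = 259.1 mm.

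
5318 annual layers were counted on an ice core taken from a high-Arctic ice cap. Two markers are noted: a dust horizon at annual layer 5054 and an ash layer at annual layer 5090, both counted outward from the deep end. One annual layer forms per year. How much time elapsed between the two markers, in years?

36 years

The two markers are separated by 5090 − 5054 = 36 annual layers.
That is 36 years at one annual layer per year.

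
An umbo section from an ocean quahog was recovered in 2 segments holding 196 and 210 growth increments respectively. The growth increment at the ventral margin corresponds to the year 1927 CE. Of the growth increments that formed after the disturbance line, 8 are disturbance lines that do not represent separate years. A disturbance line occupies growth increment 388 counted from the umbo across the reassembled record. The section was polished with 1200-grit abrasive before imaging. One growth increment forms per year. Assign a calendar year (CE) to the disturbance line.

Total growth increments = 196 + 210 = 406.
The disturbance line sits at growth increment 388 from the umbo, so 406 − 388 = 18 growth increments formed after it.
18 − 8 false = 10 true growth increments after the disturbance line.
1927 − 10 = 1917 CE.

1917 CE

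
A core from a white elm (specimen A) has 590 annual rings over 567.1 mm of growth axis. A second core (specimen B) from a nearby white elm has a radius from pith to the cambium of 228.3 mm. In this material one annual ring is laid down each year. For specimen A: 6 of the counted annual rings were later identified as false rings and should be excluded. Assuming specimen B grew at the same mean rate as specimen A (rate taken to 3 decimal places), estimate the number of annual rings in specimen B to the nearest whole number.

Specimen A: true annual ring count = 590 − 6 = 584.
A: 567.1 mm over 584 years gives 567.1 / 584 ≈ 0.971 mm/year.
Specimen B: 228.3 mm / 0.971 mm per year = 235.12 years ≈ 235 annual rings.

235 annual rings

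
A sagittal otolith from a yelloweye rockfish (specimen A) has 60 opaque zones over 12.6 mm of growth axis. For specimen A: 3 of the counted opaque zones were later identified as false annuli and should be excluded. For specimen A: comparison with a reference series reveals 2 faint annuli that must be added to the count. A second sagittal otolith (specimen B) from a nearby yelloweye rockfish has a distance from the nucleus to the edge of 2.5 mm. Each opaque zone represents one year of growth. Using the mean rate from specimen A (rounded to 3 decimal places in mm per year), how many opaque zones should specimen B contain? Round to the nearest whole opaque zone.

12 opaque zones

Specimen A: correcting the raw count gives 60 − 3 + 2 = 59 true opaque zones.
A: 12.6 mm over 59 years gives 12.6 / 59 ≈ 0.214 mm per year.
For B, 2.5 / 0.214 = 11.68 years ≈ 12 opaque zones.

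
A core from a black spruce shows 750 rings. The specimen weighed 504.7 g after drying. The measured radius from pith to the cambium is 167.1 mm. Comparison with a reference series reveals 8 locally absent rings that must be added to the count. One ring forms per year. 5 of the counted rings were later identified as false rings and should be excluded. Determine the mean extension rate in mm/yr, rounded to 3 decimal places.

True ring count = 750 − 5 + 8 = 753.
Mean rate = 167.1 mm / 753 years ≈ 0.222 mm/yr.

0.222 mm/yr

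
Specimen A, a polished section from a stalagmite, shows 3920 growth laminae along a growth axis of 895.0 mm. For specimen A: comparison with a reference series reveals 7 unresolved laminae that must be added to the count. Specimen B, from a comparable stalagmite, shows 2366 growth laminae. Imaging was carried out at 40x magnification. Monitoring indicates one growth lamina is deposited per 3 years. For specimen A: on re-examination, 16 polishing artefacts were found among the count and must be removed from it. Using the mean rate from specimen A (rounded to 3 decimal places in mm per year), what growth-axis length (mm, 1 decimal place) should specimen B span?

539.4 mm

Specimen A: adjusted count: 3920 − 16 + 7 = 3911 growth laminae.
Specimen A: multiplying by 3 years per growth lamina: 3911 × 3 = 11733 years.
A: Extension rate ≈ 895.0 / 11733 = 0.076 mm per year.
Specimen B: multiplying by 3 years per growth lamina: 2366 × 3 = 7098 years. For B, 0.076 mm/year × 7098 years = 539.4 mm.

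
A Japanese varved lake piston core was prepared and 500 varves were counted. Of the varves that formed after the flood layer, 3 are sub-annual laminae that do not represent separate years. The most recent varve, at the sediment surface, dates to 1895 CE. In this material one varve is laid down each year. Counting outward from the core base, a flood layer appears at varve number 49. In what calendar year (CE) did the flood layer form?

1447 CE

Between varve 49 and the sediment surface there are 500 − 49 = 451 varves.
Excluding 3 false varves: 451 − 3 = 448.
Counting back 448 years from 1895 CE places the flood layer in 1895 − 448 = 1447 CE.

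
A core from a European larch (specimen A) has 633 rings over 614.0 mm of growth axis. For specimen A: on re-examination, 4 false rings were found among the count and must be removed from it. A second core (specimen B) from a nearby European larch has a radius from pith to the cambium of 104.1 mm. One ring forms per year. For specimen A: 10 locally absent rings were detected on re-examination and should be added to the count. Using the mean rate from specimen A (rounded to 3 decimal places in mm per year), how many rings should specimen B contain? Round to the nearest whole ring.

Specimen A: correcting the raw count gives 633 − 4 + 10 = 639 true rings.
A: Mean rate = 614.0 mm / 639 years ≈ 0.961 mm per year.
Specimen B: 104.1 mm / 0.961 mm per year = 108.32 years ≈ 108 rings.

108 rings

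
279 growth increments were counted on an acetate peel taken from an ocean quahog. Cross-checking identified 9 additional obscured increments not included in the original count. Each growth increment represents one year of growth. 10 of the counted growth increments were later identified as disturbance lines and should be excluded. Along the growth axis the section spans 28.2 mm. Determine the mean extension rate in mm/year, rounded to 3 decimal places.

0.101 mm/year

After corrections the count is 279 − 10 + 9 = 278 growth increments.
Extension rate ≈ 28.2 / 278 = 0.101 mm/year.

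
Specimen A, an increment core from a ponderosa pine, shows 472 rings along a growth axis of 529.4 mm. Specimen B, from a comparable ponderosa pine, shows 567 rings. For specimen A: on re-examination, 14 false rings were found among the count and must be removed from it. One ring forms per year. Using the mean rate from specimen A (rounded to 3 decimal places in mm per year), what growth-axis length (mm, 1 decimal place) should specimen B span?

655.5 mm

Specimen A: true ring count = 472 − 14 = 458.
A: 529.4 mm over 458 years gives 529.4 / 458 ≈ 1.156 mm per year.
Length of B = 1.156 × 567 = 655.5 mm.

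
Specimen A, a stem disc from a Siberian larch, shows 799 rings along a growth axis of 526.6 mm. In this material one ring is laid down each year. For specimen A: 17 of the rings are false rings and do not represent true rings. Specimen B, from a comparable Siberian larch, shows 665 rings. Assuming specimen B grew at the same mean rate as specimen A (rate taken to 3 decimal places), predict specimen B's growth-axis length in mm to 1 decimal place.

Specimen A: correcting the raw count gives 799 − 17 = 782 true rings.
A: Mean rate = 526.6 mm / 782 years ≈ 0.673 mm/yr.
For B, 0.673 mm/year × 665 years = 447.5 mm.

447.5 mm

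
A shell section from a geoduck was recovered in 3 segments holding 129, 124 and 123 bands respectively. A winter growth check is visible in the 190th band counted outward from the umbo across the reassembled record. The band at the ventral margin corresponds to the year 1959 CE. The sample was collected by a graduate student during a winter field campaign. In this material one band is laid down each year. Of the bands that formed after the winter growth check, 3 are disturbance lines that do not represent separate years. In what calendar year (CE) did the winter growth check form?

Total bands = 129 + 124 + 123 = 376.
Between band 190 and the ventral margin there are 376 − 190 = 186 bands.
186 − 3 false = 183 true bands after the winter growth check.
Counting back 183 years from 1959 CE places the winter growth check in 1959 − 183 = 1776 CE.

1776 CE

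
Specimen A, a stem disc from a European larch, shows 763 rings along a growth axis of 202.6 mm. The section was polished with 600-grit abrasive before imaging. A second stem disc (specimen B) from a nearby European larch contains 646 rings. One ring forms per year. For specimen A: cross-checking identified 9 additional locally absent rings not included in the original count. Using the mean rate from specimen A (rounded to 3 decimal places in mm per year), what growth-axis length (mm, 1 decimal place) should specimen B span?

169.3 mm

Specimen A: correcting the raw count gives 763 + 9 = 772 true rings.
A: Mean rate = 202.6 mm / 772 years ≈ 0.262 mm/year.
For B, 0.262 mm/year × 646 years = 169.3 mm.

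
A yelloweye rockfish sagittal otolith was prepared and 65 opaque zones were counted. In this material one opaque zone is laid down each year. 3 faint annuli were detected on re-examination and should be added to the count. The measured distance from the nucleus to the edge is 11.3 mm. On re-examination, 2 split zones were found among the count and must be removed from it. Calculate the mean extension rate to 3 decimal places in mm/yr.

0.171 mm/yr

After corrections the count is 65 − 2 + 3 = 66 opaque zones.
11.3 mm over 66 years gives 11.3 / 66 ≈ 0.171 mm/yr.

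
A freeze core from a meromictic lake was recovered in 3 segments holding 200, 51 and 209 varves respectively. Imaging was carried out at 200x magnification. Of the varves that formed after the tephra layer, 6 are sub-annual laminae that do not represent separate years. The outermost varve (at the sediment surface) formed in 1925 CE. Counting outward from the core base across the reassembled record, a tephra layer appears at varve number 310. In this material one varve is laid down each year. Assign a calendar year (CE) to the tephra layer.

Total varves = 200 + 51 + 209 = 460.
Between varve 310 and the sediment surface there are 460 − 310 = 150 varves.
Excluding 6 false varves: 150 − 6 = 144.
The varve at the sediment surface is 1925 CE, so the tephra layer dates to 1925 − 144 = 1781 CE.

1781 CE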